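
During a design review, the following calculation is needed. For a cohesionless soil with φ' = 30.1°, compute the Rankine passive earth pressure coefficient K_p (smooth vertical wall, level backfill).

3.01

K_p = (1 + sin φ)/(1 − sin φ) = tan²(45° + 30.1°/2) = 3.012.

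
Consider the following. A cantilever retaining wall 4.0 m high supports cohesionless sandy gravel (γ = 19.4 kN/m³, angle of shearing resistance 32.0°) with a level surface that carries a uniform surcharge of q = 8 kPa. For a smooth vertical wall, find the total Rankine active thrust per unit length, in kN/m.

K_a = tan²(45° − φ/2) = 0.3073.
Soil triangle: ½ K_a γ H² = 0.5×0.3073×19.4×4.0² = 47.69 kN/m.
Surcharge rectangle: K_a q H = 0.3073×8×4.0 = 9.832 kN/m.
Total = 47.69 + 9.832 = 57.52 kN/m.

57.5 kN/m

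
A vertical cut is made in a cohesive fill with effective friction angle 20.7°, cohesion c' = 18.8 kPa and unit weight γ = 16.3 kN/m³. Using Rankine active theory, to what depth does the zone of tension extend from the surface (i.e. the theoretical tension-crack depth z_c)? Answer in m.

3.34 m

K_a = tan²(45° − 20.7°/2) = 0.4777; √K_a = 0.6911.
The active pressure is zero where K_a γ z = 2c√K_a, so z_c = 2c/(γ√K_a) = 2×18.8/(16.3×0.6911) = 3.338 m.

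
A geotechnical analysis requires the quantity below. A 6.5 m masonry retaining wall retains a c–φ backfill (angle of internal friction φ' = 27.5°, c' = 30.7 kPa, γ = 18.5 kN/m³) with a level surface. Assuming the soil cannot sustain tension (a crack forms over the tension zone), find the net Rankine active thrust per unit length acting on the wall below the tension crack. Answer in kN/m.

K_a = 0.3682; √K_a = 0.6068.
Tension-crack depth z_c = 2c/(γ√K_a) = 2×30.7/(18.5×0.6068) = 5.469 m.
σ_a at base = K_a γ H − 2c√K_a = 0.3682×18.5×6.5 − 2×30.7×0.6068 = 7.021 kPa.
P_a = ½ × 7.021 × (H − z_c) = 0.5×7.021×1.031 = 3.618 kN/m.

3.62 kN/m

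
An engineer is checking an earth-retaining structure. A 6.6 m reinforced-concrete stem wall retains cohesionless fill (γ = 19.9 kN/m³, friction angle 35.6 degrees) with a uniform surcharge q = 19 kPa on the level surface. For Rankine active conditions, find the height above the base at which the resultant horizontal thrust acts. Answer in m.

K_a = 0.2641.
Triangular part P₁ = ½K_aγH² = 114.5 at H/3 = 2.200 m; rectangular part P₂ = K_a q H = 33.12 at H/2 = 3.300 m.
ȳ = (P₁·2.200 + P₂·3.300)/(P₁+P₂) = 2.447 m.

2.45 m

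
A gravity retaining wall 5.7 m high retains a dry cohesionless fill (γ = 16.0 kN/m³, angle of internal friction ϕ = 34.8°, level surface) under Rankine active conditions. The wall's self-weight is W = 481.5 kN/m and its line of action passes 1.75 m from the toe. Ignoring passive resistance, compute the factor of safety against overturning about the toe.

6.24

K_a = tan²(45° − 34.8°/2) = 0.2733.
P_a = ½K_aγH² = 0.5×0.2733×16.0×5.7² = 71.04 kN/m, acting at H/3 = 1.900 m above the base.
Overturning moment M_o = P_a × H/3 = 71.04 × 1.900 = 135.0.
Resisting moment M_r = W × 1.75 = 481.5 × 1.75 = 842.6.
FS_overturning = M_r/M_o = 842.6/135.0 = 6.243.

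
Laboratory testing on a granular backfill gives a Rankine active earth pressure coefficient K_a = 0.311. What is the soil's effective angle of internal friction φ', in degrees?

K_a = tan²(45° − φ/2) ⇒ 45° − φ/2 = arctan(√0.311) = 29.15°.
φ = 2(45° − 29.15°) = 31.71°.

31.7°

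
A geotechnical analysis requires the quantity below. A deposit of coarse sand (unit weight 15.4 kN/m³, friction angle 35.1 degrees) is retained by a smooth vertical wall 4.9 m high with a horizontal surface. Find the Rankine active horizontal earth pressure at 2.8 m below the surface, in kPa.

K_a = (1 − sin φ)/(1 + sin φ) = 0.2698.
σ_h = K_a γ z = 0.2698 × 15.4 × 2.8 = 11.64 kPa.

11.6 kPa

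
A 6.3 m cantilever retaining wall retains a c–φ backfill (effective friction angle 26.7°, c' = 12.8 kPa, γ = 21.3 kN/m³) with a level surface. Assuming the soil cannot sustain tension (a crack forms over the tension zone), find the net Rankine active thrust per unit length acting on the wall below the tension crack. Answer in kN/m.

76.6 kN/m

K_a = 0.3800; √K_a = 0.6164.
Tension-crack depth z_c = 2c/(γ√K_a) = 2×12.8/(21.3×0.6164) = 1.950 m.
σ_a at base = K_a γ H − 2c√K_a = 0.3800×21.3×6.3 − 2×12.8×0.6164 = 35.21 kPa.
P_a = ½ × 35.21 × (H − z_c) = 0.5×35.21×4.350 = 76.58 kN/m.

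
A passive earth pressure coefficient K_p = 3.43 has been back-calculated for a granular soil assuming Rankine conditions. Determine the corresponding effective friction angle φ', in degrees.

K_p = (1+sin φ)/(1−sin φ) ⇒ sin φ = (K_p − 1)/(K_p + 1) = 0.5485.
φ = arcsin(0.5485) = 33.27°.

33.3°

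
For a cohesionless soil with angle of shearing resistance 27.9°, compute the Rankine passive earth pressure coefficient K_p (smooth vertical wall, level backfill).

2.76

K_p = (1 + sin φ)/(1 − sin φ) = tan²(45° + 27.9°/2) = 2.759.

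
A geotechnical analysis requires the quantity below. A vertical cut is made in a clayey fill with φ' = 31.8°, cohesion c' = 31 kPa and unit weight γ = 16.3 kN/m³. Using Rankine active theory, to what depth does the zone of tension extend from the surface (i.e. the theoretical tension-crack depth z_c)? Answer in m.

K_a = tan²(45° − 31.8°/2) = 0.3098; √K_a = 0.5566.
The active pressure is zero where K_a γ z = 2c√K_a, so z_c = 2c/(γ√K_a) = 2×31/(16.3×0.5566) = 6.834 m.

6.83 m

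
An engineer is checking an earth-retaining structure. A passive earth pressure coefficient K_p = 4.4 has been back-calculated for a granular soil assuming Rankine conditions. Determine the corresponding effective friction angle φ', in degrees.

K_p = (1+sin φ)/(1−sin φ) ⇒ sin φ = (K_p − 1)/(K_p + 1) = 0.6296.
φ = arcsin(0.6296) = 39.02°.

39.0°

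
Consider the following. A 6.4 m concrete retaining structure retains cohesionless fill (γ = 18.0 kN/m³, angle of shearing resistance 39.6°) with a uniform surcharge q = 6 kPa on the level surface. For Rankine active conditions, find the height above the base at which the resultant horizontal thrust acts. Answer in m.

2.23 m

K_a = 0.2214.
Triangular part P₁ = ½K_aγH² = 81.63 at H/3 = 2.133 m; rectangular part P₂ = K_a q H = 8.503 at H/2 = 3.200 m.
ȳ = (P₁·2.133 + P₂·3.200)/(P₁+P₂) = 2.234 m.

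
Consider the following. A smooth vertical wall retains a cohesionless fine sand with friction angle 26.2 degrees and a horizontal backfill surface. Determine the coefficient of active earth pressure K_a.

0.387

K_a = (1 − sin φ)/(1 + sin φ) = (1 − sin 26.2°)/(1 + sin 26.2°) = 0.3874.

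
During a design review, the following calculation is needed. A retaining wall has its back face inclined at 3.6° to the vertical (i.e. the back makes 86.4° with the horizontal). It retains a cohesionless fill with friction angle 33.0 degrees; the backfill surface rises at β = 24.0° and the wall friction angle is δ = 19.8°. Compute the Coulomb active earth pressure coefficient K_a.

0.436

K_a = sin²(α+φ) / [sin²α · sin(α−δ) · (1 + √{sin(φ+δ)sin(φ−β) / (sin(α−δ)sin(α+β))})²].
With α = 86.4°, φ = 33.0°, δ = 19.8°, β = 24.0°: K_a = 0.4356.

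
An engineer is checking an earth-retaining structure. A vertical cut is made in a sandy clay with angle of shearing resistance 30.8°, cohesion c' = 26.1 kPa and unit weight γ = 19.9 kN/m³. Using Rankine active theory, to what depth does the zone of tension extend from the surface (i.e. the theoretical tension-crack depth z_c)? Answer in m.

4.62 m

K_a = tan²(45° − 30.8°/2) = 0.3227; √K_a = 0.5681.
The active pressure is zero where K_a γ z = 2c√K_a, so z_c = 2c/(γ√K_a) = 2×26.1/(19.9×0.5681) = 4.618 m.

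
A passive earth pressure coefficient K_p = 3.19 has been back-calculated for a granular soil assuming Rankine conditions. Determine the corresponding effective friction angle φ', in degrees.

K_p = (1+sin φ)/(1−sin φ) ⇒ sin φ = (K_p − 1)/(K_p + 1) = 0.5227.
φ = arcsin(0.5227) = 31.51°.

31.5°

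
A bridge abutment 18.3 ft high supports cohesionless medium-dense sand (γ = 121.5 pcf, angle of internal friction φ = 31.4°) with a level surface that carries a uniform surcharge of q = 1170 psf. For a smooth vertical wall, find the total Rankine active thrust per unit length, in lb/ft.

13100 lb/ft

K_a = tan²(45° − φ/2) = 0.3149.
Soil triangle: ½ K_a γ H² = 0.5×0.3149×121.5×18.3² = 6407 lb/ft.
Surcharge rectangle: K_a q H = 0.3149×1170×18.3 = 6743 lb/ft.
Total = 6407 + 6743 = 13150 lb/ft.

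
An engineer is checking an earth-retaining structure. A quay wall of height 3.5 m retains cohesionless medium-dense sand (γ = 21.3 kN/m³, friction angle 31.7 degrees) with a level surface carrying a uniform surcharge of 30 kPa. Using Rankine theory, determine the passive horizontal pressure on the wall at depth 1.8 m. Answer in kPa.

220 kPa

K_p = (1 + sin φ)/(1 − sin φ) = 3.215.
σ_v = γz + q = 21.3 × 1.8 + 30 = 68.34 kPa.
σ_h = K_p σ_v = 3.215 × 68.34 = 219.7 kPa.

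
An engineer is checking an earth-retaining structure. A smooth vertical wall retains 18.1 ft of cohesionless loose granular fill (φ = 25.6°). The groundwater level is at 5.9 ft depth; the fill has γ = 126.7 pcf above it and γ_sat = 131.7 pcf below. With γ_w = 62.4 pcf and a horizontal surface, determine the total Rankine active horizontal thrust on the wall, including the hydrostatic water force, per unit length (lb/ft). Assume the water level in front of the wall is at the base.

11200 lb/ft

K_a = tan²(45° − φ/2) = 0.3966.
γ' = 131.7 − 62.4 = 69.30 pcf. Depth below WT = 12.2 ft.
σ'_h at WT = K_a γ d_w = 296.4 psf; at base = 296.4 + K_a γ' × 12.2 = 631.7 psf.
P₁ (0–5.9 ft) = ½×296.4×5.9 = 874.5. P₂ (5.9–18.1 ft) = ½(296.4+631.7)×12.2 = 5662.
P_w = ½ γ_w h₂² = 0.5×62.4×12.2² = 4644. Total = 874.5+5662+4644 = 11180 lb/ft.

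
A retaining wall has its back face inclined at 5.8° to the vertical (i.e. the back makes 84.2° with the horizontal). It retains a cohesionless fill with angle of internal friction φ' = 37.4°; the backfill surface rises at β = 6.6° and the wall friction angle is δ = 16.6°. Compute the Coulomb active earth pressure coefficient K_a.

K_a = sin²(α+φ) / [sin²α · sin(α−δ) · (1 + √{sin(φ+δ)sin(φ−β) / (sin(α−δ)sin(α+β))})²].
With α = 84.2°, φ = 37.4°, δ = 16.6°, β = 6.6°: K_a = 0.2845.

0.284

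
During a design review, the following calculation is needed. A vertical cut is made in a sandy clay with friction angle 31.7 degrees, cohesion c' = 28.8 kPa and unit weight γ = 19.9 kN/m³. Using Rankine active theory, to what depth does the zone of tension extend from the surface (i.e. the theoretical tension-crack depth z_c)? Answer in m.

K_a = tan²(45° − 31.7°/2) = 0.3111; √K_a = 0.5577.
The active pressure is zero where K_a γ z = 2c√K_a, so z_c = 2c/(γ√K_a) = 2×28.8/(19.9×0.5577) = 5.190 m.

5.19 m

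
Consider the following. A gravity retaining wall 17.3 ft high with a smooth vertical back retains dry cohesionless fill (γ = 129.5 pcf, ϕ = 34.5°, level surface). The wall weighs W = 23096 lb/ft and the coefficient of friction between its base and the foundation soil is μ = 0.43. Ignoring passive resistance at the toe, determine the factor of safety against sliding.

K_a = tan²(45° − 34.5°/2) = 0.2768.
P_a = ½K_aγH² = 0.5×0.2768×129.5×17.3² = 5364 lb/ft, acting at H/3 = 5.767 ft above the base.
FS_sliding = μW / P_a = 0.43×23096 / 5364 = 1.851.

1.85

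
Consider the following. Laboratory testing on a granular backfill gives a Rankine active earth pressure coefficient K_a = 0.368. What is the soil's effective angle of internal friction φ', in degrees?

27.5°

K_a = tan²(45° − φ/2) ⇒ 45° − φ/2 = arctan(√0.368) = 31.24°.
φ = 2(45° − 31.24°) = 27.52°.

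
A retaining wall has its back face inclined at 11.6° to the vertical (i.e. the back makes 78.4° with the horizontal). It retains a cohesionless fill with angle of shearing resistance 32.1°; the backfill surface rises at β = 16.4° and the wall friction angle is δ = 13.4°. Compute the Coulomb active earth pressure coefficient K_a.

K_a = sin²(α+φ) / [sin²α · sin(α−δ) · (1 + √{sin(φ+δ)sin(φ−β) / (sin(α−δ)sin(α+β))})²].
With α = 78.4°, φ = 32.1°, δ = 13.4°, β = 16.4°: K_a = 0.4718.

0.472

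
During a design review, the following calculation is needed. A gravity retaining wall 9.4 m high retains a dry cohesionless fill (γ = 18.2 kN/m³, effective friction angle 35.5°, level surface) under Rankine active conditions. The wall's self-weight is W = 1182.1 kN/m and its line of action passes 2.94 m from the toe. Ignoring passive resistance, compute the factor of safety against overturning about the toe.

K_a = tan²(45° − 35.5°/2) = 0.2653.
P_a = ½K_aγH² = 0.5×0.2653×18.2×9.4² = 213.3 kN/m, acting at H/3 = 3.133 m above the base.
Overturning moment M_o = P_a × H/3 = 213.3 × 3.133 = 668.3.
Resisting moment M_r = W × 2.94 = 1182.1 × 2.94 = 3475.
FS_overturning = M_r/M_o = 3475/668.3 = 5.200.

5.20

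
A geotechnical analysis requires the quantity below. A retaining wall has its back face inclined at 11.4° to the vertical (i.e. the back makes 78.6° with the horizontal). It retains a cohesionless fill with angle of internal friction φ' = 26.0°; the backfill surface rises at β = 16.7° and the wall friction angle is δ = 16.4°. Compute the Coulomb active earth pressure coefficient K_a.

K_a = sin²(α+φ) / [sin²α · sin(α−δ) · (1 + √{sin(φ+δ)sin(φ−β) / (sin(α−δ)sin(α+β))})²].
With α = 78.6°, φ = 26.0°, δ = 16.4°, β = 16.7°: K_a = 0.6029.

0.603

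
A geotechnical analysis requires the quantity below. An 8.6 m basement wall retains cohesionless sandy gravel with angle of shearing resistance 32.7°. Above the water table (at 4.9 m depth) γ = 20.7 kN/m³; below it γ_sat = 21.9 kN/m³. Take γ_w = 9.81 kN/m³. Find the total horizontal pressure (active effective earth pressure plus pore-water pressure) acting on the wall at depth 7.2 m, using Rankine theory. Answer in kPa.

61.1 kPa

K_a = (1 − sin φ)/(1 + sin φ) = 0.2985.
γ' = 21.9 − 9.81 = 12.09 kN/m³.
Effective vertical stress at 7.2 m: σ'_v = 20.7×4.9 + 12.09×2.30 = 129.2 kPa.
σ'_h = K_a σ'_v = 0.2985 × 129.2 = 38.58 kPa; u = γ_w × 2.30 = 22.56 kPa.
Total σ_h = 38.58 + 22.56 = 61.14 kPa.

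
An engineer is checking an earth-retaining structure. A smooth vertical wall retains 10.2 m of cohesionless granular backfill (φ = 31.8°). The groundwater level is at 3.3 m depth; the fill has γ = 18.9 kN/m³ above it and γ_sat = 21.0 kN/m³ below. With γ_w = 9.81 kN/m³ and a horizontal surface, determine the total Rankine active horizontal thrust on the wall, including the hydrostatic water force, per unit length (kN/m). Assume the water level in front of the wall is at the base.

K_a = tan²(45° − φ/2) = 0.3098.
γ' = 21.0 − 9.81 = 11.19 kN/m³. Depth below WT = 6.9 m.
σ'_h at WT = K_a γ d_w = 19.32 kPa; at base = 19.32 + K_a γ' × 6.9 = 43.24 kPa.
P₁ (0–3.3 m) = ½×19.32×3.3 = 31.88. P₂ (3.3–10.2 m) = ½(19.32+43.24)×6.9 = 215.8.
P_w = ½ γ_w h₂² = 0.5×9.81×6.9² = 233.5. Total = 31.88+215.8+233.5 = 481.3 kN/m.

481 kN/m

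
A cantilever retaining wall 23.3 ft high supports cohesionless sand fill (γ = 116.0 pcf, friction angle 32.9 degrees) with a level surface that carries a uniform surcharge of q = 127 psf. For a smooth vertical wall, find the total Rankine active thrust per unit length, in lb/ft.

10200 lb/ft

K_a = tan²(45° − φ/2) = 0.2960.
Soil triangle: ½ K_a γ H² = 0.5×0.2960×116.0×23.3² = 9321 lb/ft.
Surcharge rectangle: K_a q H = 0.2960×127×23.3 = 876.0 lb/ft.
Total = 9321 + 876.0 = 10200 lb/ft.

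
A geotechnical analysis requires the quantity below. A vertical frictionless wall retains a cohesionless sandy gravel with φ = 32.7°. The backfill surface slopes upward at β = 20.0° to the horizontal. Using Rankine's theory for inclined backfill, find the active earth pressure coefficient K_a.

0.361

K_a = cos β · (cos β − √(cos²β − cos²φ)) / (cos β + √(cos²β − cos²φ)).
cos β = 0.9397, cos φ = 0.8415, √(cos²β − cos²φ) = 0.4182.
K_a = 0.9397 × (0.9397 − 0.4182)/(0.9397 + 0.4182) = 0.3609.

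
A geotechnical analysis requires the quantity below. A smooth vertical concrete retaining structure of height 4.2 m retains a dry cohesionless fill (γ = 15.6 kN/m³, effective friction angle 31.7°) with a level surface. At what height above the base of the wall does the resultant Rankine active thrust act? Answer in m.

K_a = 0.3111.
The pressure distribution is triangular, so the resultant acts at H/3 above the base = 4.2/3 = 1.400 m.

1.40 m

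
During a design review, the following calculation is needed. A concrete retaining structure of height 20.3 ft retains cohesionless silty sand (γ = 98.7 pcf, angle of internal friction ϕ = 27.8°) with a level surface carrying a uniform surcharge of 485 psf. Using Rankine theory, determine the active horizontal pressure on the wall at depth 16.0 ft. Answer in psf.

751 psf

K_a = (1 − sin φ)/(1 + sin φ) = 0.3639.
σ_v = γz + q = 98.7 × 16.0 + 485 = 2064 psf.
σ_h = K_a σ_v = 0.3639 × 2064 = 751.2 psf.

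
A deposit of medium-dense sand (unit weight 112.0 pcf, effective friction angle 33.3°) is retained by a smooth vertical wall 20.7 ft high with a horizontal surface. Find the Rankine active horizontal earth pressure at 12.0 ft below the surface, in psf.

391 psf

K_a = (1 − sin φ)/(1 + sin φ) = 0.2911.
σ_h = K_a γ z = 0.2911 × 112.0 × 12.0 = 391.3 psf.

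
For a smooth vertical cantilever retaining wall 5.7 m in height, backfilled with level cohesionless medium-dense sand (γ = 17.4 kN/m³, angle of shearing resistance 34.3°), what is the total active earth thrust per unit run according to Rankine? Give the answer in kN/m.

K_a = tan²(45° − φ/2) = 0.2792.
P_a = ½ K_a γ H² = 0.5 × 0.2792 × 17.4 × 5.7² = 78.91 kN/m.

78.9 kN/m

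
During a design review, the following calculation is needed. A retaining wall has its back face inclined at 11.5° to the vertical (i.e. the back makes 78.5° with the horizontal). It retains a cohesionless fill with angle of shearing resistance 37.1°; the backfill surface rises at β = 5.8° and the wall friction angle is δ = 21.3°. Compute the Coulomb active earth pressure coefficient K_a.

0.338

K_a = sin²(α+φ) / [sin²α · sin(α−δ) · (1 + √{sin(φ+δ)sin(φ−β) / (sin(α−δ)sin(α+β))})²].
With α = 78.5°, φ = 37.1°, δ = 21.3°, β = 5.8°: K_a = 0.3377.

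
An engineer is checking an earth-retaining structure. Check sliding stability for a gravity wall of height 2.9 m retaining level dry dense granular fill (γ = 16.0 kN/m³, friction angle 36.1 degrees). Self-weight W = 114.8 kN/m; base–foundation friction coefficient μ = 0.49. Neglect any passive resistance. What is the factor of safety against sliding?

3.23

K_a = tan²(45° − 36.1°/2) = 0.2585.
P_a = ½K_aγH² = 0.5×0.2585×16.0×2.9² = 17.39 kN/m, acting at H/3 = 0.9667 m above the base.
FS_sliding = μW / P_a = 0.49×114.8 / 17.39 = 3.234.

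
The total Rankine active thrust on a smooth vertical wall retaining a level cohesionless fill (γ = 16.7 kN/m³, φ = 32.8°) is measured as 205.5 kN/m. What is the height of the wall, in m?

9.10 m

K_a = 0.2973. P_a = ½ K_a γ H² ⇒ H = √(2P_a/(K_a γ)).
H = √(2×205.5/(0.2973×16.7)) = 9.099 m.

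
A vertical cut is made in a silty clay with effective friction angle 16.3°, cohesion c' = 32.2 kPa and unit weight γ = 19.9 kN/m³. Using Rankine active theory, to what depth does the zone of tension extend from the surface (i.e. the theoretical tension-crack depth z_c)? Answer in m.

4.32 m

K_a = tan²(45° − 16.3°/2) = 0.5617; √K_a = 0.7495.
The active pressure is zero where K_a γ z = 2c√K_a, so z_c = 2c/(γ√K_a) = 2×32.2/(19.9×0.7495) = 4.318 m.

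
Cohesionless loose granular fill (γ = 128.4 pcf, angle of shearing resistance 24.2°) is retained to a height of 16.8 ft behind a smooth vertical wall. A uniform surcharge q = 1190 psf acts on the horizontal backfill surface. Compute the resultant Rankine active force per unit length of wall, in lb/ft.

K_a = tan²(45° − φ/2) = 0.4185.
Soil triangle: ½ K_a γ H² = 0.5×0.4185×128.4×16.8² = 7583 lb/ft.
Surcharge rectangle: K_a q H = 0.4185×1190×16.8 = 8367 lb/ft.
Total = 7583 + 8367 = 15950 lb/ft.

16000 lb/ft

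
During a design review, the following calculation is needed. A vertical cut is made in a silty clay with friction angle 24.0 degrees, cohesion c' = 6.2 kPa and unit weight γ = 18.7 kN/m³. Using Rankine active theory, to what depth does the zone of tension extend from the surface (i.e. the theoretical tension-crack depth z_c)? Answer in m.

1.02 m

K_a = tan²(45° − 24.0°/2) = 0.4217; √K_a = 0.6494.
The active pressure is zero where K_a γ z = 2c√K_a, so z_c = 2c/(γ√K_a) = 2×6.2/(18.7×0.6494) = 1.021 m.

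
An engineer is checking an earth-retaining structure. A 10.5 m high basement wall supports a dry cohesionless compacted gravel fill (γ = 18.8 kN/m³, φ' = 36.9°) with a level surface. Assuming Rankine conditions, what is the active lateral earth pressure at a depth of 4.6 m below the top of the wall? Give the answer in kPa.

21.6 kPa

K_a = (1 − sin φ)/(1 + sin φ) = 0.2497.
σ_h = K_a γ z = 0.2497 × 18.8 × 4.6 = 21.59 kPa.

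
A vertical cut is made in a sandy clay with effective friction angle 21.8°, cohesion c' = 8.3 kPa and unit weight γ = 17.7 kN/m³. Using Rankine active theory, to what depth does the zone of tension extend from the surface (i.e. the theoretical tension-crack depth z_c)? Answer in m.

K_a = tan²(45° − 21.8°/2) = 0.4584; √K_a = 0.6771.
The active pressure is zero where K_a γ z = 2c√K_a, so z_c = 2c/(γ√K_a) = 2×8.3/(17.7×0.6771) = 1.385 m.

1.39 m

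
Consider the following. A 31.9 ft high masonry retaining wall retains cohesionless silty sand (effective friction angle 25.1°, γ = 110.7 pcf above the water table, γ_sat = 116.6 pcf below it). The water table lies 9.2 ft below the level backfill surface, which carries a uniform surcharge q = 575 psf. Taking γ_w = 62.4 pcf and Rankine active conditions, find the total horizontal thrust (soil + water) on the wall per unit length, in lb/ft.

40400 lb/ft

K_a = tan²(45° − φ/2) = 0.4043.
γ' = 116.6 − 62.4 = 54.20 pcf. h₂ = H − d_w = 22.7 ft.
σ'_h: at surface K_a·q = 232.5; at WT K_a(q+γd_w) = 644.2; at base K_a(q+γd_w+γ'h₂) = 1142 psf.
P₁ = ½(232.5+644.2)×9.2 = 4033; P₂ = ½(644.2+1142)×22.7 = 20270; P_w = ½γ_w h₂² = 16080.
Total = 4033+20270+16080 = 40380 lb/ft.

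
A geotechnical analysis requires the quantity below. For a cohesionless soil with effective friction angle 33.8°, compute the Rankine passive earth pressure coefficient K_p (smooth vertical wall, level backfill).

K_p = (1 + sin φ)/(1 − sin φ) = tan²(45° + 33.8°/2) = 3.508.

3.51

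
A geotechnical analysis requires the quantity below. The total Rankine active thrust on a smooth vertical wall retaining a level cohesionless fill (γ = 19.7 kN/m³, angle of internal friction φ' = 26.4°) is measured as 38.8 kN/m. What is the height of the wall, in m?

K_a = 0.3844. P_a = ½ K_a γ H² ⇒ H = √(2P_a/(K_a γ)).
H = √(2×38.8/(0.3844×19.7)) = 3.201 m.

3.20 m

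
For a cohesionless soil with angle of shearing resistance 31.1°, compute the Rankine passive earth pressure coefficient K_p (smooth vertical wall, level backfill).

3.14

K_p = (1 + sin φ)/(1 − sin φ) = tan²(45° + 31.1°/2) = 3.137.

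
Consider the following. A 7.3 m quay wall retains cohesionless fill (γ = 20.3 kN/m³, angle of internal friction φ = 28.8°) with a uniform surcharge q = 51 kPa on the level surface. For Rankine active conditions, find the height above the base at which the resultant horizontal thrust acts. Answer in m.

K_a = 0.3498.
Triangular part P₁ = ½K_aγH² = 189.2 at H/3 = 2.433 m; rectangular part P₂ = K_a q H = 130.2 at H/2 = 3.650 m.
ȳ = (P₁·2.433 + P₂·3.650)/(P₁+P₂) = 2.929 m.

2.93 m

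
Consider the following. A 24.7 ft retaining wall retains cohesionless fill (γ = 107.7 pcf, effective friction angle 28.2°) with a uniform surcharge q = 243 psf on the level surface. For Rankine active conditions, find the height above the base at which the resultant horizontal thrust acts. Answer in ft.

8.87 ft

K_a = 0.3582.
Triangular part P₁ = ½K_aγH² = 11770 at H/3 = 8.233 ft; rectangular part P₂ = K_a q H = 2150 at H/2 = 12.35 ft.
ȳ = (P₁·8.233 + P₂·12.35)/(P₁+P₂) = 8.869 ft.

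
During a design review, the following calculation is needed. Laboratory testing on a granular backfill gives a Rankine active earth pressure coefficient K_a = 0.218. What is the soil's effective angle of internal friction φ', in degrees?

K_a = tan²(45° − φ/2) ⇒ 45° − φ/2 = arctan(√0.218) = 25.03°.
φ = 2(45° − 25.03°) = 39.94°.

39.9°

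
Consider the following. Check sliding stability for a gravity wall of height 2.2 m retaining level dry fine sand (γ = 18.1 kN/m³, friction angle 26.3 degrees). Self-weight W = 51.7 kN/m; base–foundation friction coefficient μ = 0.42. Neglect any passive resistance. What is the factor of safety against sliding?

K_a = tan²(45° − 26.3°/2) = 0.3859.
P_a = ½K_aγH² = 0.5×0.3859×18.1×2.2² = 16.90 kN/m, acting at H/3 = 0.7333 m above the base.
FS_sliding = μW / P_a = 0.42×51.7 / 16.90 = 1.284.

1.28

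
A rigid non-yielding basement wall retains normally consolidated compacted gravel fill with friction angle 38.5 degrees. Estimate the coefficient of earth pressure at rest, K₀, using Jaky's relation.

K₀ = 1 − sin φ' = 1 − sin 38.5° = 0.3775.

0.377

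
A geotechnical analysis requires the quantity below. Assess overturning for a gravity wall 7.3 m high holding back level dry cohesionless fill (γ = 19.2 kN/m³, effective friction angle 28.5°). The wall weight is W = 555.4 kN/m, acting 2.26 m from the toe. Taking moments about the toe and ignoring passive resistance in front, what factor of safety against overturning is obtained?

K_a = tan²(45° − 28.5°/2) = 0.3540.
P_a = ½K_aγH² = 0.5×0.3540×19.2×7.3² = 181.1 kN/m, acting at H/3 = 2.433 m above the base.
Overturning moment M_o = P_a × H/3 = 181.1 × 2.433 = 440.6.
Resisting moment M_r = W × 2.26 = 555.4 × 2.26 = 1255.
FS_overturning = M_r/M_o = 1255/440.6 = 2.849.

2.85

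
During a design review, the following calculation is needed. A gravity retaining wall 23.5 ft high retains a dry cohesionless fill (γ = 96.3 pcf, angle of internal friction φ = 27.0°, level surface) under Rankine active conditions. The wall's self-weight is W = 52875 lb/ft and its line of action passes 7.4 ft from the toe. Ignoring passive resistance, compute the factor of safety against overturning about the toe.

K_a = tan²(45° − 27.0°/2) = 0.3755.
P_a = ½K_aγH² = 0.5×0.3755×96.3×23.5² = 9986 lb/ft, acting at H/3 = 7.833 ft above the base.
Overturning moment M_o = P_a × H/3 = 9986 × 7.833 = 78220.
Resisting moment M_r = W × 7.4 = 52875 × 7.4 = 391300.
FS_overturning = M_r/M_o = 391300/78220 = 5.002.

5.00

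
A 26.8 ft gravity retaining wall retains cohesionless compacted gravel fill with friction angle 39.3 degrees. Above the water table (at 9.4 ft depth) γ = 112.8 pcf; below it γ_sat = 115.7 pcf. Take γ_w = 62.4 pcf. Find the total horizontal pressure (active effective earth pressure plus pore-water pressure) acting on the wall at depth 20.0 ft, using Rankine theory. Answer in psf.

1030 psf

K_a = (1 − sin φ)/(1 + sin φ) = 0.2245.
γ' = 115.7 − 62.4 = 53.30 pcf.
Effective vertical stress at 20.0 ft: σ'_v = 112.8×9.4 + 53.30×10.6 = 1625 psf.
σ'_h = K_a σ'_v = 0.2245 × 1625 = 364.8 psf; u = γ_w × 10.6 = 661.4 psf.
Total σ_h = 364.8 + 661.4 = 1026 psf.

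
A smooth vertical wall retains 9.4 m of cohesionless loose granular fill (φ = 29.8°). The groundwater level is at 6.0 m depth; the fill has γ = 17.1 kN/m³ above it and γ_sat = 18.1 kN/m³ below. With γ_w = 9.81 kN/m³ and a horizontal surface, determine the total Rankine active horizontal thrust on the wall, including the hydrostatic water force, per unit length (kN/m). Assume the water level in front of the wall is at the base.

293 kN/m

K_a = tan²(45° − φ/2) = 0.3360.
γ' = 18.1 − 9.81 = 8.290 kN/m³. Depth below WT = 3.4 m.
σ'_h at WT = K_a γ d_w = 34.48 kPa; at base = 34.48 + K_a γ' × 3.4 = 43.95 kPa.
P₁ (0–6.0 m) = ½×34.48×6.0 = 103.4. P₂ (6.0–9.4 m) = ½(34.48+43.95)×3.4 = 133.3.
P_w = ½ γ_w h₂² = 0.5×9.81×3.4² = 56.70. Total = 103.4+133.3+56.70 = 293.5 kN/m.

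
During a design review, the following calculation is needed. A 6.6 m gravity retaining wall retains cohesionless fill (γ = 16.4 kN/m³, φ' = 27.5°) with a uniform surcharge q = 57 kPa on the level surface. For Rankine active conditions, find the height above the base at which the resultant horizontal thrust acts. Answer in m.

2.76 m

K_a = 0.3682.
Triangular part P₁ = ½K_aγH² = 131.5 at H/3 = 2.200 m; rectangular part P₂ = K_a q H = 138.5 at H/2 = 3.300 m.
ȳ = (P₁·2.200 + P₂·3.300)/(P₁+P₂) = 2.764 m.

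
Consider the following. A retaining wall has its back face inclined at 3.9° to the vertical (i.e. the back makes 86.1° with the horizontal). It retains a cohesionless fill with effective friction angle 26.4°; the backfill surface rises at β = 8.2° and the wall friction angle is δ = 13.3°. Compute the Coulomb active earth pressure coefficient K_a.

0.422

K_a = sin²(α+φ) / [sin²α · sin(α−δ) · (1 + √{sin(φ+δ)sin(φ−β) / (sin(α−δ)sin(α+β))})²].
With α = 86.1°, φ = 26.4°, δ = 13.3°, β = 8.2°: K_a = 0.4225.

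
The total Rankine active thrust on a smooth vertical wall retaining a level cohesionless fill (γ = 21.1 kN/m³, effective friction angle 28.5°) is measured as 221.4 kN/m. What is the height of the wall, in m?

K_a = 0.3540. P_a = ½ K_a γ H² ⇒ H = √(2P_a/(K_a γ)).
H = √(2×221.4/(0.3540×21.1)) = 7.700 m.

7.70 m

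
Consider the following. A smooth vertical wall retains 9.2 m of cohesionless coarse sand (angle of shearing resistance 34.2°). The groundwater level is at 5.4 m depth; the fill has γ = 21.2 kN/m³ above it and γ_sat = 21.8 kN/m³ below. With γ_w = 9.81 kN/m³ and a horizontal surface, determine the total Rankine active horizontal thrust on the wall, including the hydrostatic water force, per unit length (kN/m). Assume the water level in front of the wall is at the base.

K_a = tan²(45° − φ/2) = 0.2803.
γ' = 21.8 − 9.81 = 11.99 kN/m³. Depth below WT = 3.8 m.
σ'_h at WT = K_a γ d_w = 32.09 kPa; at base = 32.09 + K_a γ' × 3.8 = 44.87 kPa.
P₁ (0–5.4 m) = ½×32.09×5.4 = 86.65. P₂ (5.4–9.2 m) = ½(32.09+44.87)×3.8 = 146.2.
P_w = ½ γ_w h₂² = 0.5×9.81×3.8² = 70.83. Total = 86.65+146.2+70.83 = 303.7 kN/m.

304 kN/m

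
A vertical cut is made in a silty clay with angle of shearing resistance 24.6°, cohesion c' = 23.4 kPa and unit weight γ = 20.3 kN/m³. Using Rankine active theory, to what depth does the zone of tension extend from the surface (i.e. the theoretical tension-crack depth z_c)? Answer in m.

K_a = tan²(45° − 24.6°/2) = 0.4121; √K_a = 0.6420.
The active pressure is zero where K_a γ z = 2c√K_a, so z_c = 2c/(γ√K_a) = 2×23.4/(20.3×0.6420) = 3.591 m.

3.59 m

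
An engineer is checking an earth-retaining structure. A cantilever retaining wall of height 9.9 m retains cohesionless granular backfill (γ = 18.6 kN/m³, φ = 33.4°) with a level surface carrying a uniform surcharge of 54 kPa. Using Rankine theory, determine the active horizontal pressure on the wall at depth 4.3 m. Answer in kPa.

38.8 kPa

K_a = (1 − sin φ)/(1 + sin φ) = 0.2899.
σ_v = γz + q = 18.6 × 4.3 + 54 = 134.0 kPa.
σ_h = K_a σ_v = 0.2899 × 134.0 = 38.84 kPa.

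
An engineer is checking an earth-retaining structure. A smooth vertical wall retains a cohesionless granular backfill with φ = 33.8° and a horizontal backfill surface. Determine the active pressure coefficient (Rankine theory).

0.285

K_a = tan²(45° − φ/2) = tan²(28.10°) = 0.2851.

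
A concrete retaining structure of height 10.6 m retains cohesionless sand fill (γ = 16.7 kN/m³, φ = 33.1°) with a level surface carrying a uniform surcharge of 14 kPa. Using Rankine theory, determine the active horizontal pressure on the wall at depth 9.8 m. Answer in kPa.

52.2 kPa

K_a = (1 − sin φ)/(1 + sin φ) = 0.2936.
σ_v = γz + q = 16.7 × 9.8 + 14 = 177.7 kPa.
σ_h = K_a σ_v = 0.2936 × 177.7 = 52.16 kPa.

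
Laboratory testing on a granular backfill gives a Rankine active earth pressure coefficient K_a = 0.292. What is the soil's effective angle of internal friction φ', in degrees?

33.2°

K_a = tan²(45° − φ/2) ⇒ 45° − φ/2 = arctan(√0.292) = 28.39°.
φ = 2(45° − 28.39°) = 33.23°.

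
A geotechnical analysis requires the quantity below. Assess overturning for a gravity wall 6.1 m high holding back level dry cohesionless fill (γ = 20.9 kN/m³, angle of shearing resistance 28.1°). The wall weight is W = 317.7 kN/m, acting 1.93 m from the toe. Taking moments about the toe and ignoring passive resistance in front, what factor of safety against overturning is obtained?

K_a = tan²(45° − 28.1°/2) = 0.3596.
P_a = ½K_aγH² = 0.5×0.3596×20.9×6.1² = 139.8 kN/m, acting at H/3 = 2.033 m above the base.
Overturning moment M_o = P_a × H/3 = 139.8 × 2.033 = 284.3.
Resisting moment M_r = W × 1.93 = 317.7 × 1.93 = 613.2.
FS_overturning = M_r/M_o = 613.2/284.3 = 2.157.

2.16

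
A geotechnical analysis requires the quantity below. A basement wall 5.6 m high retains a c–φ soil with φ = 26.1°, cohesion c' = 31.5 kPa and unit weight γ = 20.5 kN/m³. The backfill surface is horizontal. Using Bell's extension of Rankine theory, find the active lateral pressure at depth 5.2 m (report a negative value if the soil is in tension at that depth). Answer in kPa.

2.17 kPa

K_a = (1 − sin φ)/(1 + sin φ) = 0.3889.
σ_a = K_a γ z − 2c√K_a = 0.3889×20.5×5.2 − 2×31.5×0.6237 = 2.171 kPa.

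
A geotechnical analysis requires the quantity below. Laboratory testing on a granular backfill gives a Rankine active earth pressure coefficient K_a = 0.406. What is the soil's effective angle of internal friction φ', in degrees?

K_a = tan²(45° − φ/2) ⇒ 45° − φ/2 = arctan(√0.406) = 32.50°.
φ = 2(45° − 32.50°) = 24.99°.

25.0°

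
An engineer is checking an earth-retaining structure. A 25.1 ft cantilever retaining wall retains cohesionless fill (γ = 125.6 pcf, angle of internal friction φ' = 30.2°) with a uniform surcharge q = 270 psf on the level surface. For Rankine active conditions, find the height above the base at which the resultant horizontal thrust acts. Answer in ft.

8.98 ft

K_a = 0.3307.
Triangular part P₁ = ½K_aγH² = 13080 at H/3 = 8.367 ft; rectangular part P₂ = K_a q H = 2241 at H/2 = 12.55 ft.
ȳ = (P₁·8.367 + P₂·12.55)/(P₁+P₂) = 8.978 ft.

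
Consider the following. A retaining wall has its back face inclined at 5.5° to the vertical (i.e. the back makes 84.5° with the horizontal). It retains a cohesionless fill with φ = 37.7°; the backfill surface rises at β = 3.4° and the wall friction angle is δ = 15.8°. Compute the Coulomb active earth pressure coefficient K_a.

0.269

K_a = sin²(α+φ) / [sin²α · sin(α−δ) · (1 + √{sin(φ+δ)sin(φ−β) / (sin(α−δ)sin(α+β))})²].
With α = 84.5°, φ = 37.7°, δ = 15.8°, β = 3.4°: K_a = 0.2692.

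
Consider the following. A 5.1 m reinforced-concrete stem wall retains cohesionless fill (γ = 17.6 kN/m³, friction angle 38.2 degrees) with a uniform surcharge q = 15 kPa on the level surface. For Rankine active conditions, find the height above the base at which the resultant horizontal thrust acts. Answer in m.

1.91 m

K_a = 0.2358.
Triangular part P₁ = ½K_aγH² = 53.97 at H/3 = 1.700 m; rectangular part P₂ = K_a q H = 18.04 at H/2 = 2.550 m.
ȳ = (P₁·1.700 + P₂·2.550)/(P₁+P₂) = 1.913 m.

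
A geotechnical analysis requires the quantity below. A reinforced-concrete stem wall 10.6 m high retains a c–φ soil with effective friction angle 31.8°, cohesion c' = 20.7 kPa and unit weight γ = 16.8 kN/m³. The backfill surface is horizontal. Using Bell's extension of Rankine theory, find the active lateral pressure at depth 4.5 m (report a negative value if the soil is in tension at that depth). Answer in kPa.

K_a = (1 − sin φ)/(1 + sin φ) = 0.3098.
σ_a = K_a γ z − 2c√K_a = 0.3098×16.8×4.5 − 2×20.7×0.5566 = 0.3776 kPa.

0.378 kPa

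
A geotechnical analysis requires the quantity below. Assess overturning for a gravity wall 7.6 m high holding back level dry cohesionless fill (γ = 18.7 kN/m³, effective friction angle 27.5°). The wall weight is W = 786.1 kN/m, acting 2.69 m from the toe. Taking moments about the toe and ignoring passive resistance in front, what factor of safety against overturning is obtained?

4.20

K_a = tan²(45° − 27.5°/2) = 0.3682.
P_a = ½K_aγH² = 0.5×0.3682×18.7×7.6² = 198.9 kN/m, acting at H/3 = 2.533 m above the base.
Overturning moment M_o = P_a × H/3 = 198.9 × 2.533 = 503.8.
Resisting moment M_r = W × 2.69 = 786.1 × 2.69 = 2115.
FS_overturning = M_r/M_o = 2115/503.8 = 4.197.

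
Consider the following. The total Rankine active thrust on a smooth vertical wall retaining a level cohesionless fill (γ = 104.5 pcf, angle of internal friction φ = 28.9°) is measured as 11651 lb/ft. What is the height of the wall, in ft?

25.3 ft

K_a = 0.3484. P_a = ½ K_a γ H² ⇒ H = √(2P_a/(K_a γ)).
H = √(2×11651/(0.3484×104.5)) = 25.30 ft.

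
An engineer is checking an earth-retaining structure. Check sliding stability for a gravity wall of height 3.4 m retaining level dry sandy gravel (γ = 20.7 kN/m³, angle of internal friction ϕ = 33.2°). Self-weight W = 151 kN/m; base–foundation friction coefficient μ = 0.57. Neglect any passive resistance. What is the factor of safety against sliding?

K_a = tan²(45° − 33.2°/2) = 0.2924.
P_a = ½K_aγH² = 0.5×0.2924×20.7×3.4² = 34.98 kN/m, acting at H/3 = 1.133 m above the base.
FS_sliding = μW / P_a = 0.57×151 / 34.98 = 2.461.

2.46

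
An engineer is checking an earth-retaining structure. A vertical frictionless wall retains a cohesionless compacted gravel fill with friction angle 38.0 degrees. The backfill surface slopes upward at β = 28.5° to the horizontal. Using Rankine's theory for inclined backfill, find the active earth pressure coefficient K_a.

0.339

K_a = cos β · (cos β − √(cos²β − cos²φ)) / (cos β + √(cos²β − cos²φ)).
cos β = 0.8788, cos φ = 0.7880, √(cos²β − cos²φ) = 0.3890.
K_a = 0.8788 × (0.8788 − 0.3890)/(0.8788 + 0.3890) = 0.3395.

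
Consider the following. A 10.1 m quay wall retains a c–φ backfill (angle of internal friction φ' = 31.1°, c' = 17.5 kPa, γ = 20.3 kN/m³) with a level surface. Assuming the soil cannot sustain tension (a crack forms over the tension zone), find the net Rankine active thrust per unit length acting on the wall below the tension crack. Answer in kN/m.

K_a = 0.3188; √K_a = 0.5646.
Tension-crack depth z_c = 2c/(γ√K_a) = 2×17.5/(20.3×0.5646) = 3.054 m.
σ_a at base = K_a γ H − 2c√K_a = 0.3188×20.3×10.1 − 2×17.5×0.5646 = 45.60 kPa.
P_a = ½ × 45.60 × (H − z_c) = 0.5×45.60×7.046 = 160.7 kN/m.

161 kN/m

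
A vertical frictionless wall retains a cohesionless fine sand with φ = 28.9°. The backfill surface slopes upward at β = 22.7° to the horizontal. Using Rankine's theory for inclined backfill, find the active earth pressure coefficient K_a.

0.480

K_a = cos β · (cos β − √(cos²β − cos²φ)) / (cos β + √(cos²β − cos²φ)).
cos β = 0.9225, cos φ = 0.8755, √(cos²β − cos²φ) = 0.2909.
K_a = 0.9225 × (0.9225 − 0.2909)/(0.9225 + 0.2909) = 0.4802.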